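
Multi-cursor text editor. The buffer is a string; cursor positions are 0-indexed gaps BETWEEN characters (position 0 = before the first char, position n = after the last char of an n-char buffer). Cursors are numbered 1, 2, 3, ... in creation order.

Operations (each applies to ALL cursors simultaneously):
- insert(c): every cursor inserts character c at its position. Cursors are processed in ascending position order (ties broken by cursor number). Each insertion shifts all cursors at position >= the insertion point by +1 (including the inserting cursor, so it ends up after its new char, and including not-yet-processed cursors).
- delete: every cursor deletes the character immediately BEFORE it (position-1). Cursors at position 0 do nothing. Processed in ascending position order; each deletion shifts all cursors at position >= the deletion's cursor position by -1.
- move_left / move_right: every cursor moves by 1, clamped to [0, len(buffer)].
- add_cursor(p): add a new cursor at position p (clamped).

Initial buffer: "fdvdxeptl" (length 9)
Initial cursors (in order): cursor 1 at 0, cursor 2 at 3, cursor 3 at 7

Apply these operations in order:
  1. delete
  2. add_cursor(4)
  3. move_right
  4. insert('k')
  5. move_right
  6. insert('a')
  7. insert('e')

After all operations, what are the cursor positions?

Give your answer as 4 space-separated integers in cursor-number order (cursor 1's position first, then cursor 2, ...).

Answer: 5 10 19 15

Derivation:
After op 1 (delete): buffer="fddxetl" (len 7), cursors c1@0 c2@2 c3@5, authorship .......
After op 2 (add_cursor(4)): buffer="fddxetl" (len 7), cursors c1@0 c2@2 c4@4 c3@5, authorship .......
After op 3 (move_right): buffer="fddxetl" (len 7), cursors c1@1 c2@3 c4@5 c3@6, authorship .......
After op 4 (insert('k')): buffer="fkddkxektkl" (len 11), cursors c1@2 c2@5 c4@8 c3@10, authorship .1..2..4.3.
After op 5 (move_right): buffer="fkddkxektkl" (len 11), cursors c1@3 c2@6 c4@9 c3@11, authorship .1..2..4.3.
After op 6 (insert('a')): buffer="fkdadkxaektakla" (len 15), cursors c1@4 c2@8 c4@12 c3@15, authorship .1.1.2.2.4.43.3
After op 7 (insert('e')): buffer="fkdaedkxaeektaeklae" (len 19), cursors c1@5 c2@10 c4@15 c3@19, authorship .1.11.2.22.4.443.33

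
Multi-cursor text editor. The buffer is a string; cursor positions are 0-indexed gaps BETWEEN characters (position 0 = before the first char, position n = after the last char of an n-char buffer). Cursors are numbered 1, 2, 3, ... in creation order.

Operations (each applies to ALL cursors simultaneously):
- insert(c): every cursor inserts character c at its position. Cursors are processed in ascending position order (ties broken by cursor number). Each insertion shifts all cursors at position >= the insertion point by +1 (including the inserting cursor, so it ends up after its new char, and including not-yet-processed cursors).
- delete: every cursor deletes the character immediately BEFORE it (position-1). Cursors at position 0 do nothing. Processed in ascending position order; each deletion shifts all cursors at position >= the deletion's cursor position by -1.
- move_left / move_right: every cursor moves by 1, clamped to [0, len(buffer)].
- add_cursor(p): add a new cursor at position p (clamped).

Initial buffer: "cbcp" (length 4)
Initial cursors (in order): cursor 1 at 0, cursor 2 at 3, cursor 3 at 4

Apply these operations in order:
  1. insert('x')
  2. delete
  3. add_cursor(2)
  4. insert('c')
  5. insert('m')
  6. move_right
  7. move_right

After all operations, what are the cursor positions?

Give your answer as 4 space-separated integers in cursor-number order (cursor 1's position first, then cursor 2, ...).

After op 1 (insert('x')): buffer="xcbcxpx" (len 7), cursors c1@1 c2@5 c3@7, authorship 1...2.3
After op 2 (delete): buffer="cbcp" (len 4), cursors c1@0 c2@3 c3@4, authorship ....
After op 3 (add_cursor(2)): buffer="cbcp" (len 4), cursors c1@0 c4@2 c2@3 c3@4, authorship ....
After op 4 (insert('c')): buffer="ccbcccpc" (len 8), cursors c1@1 c4@4 c2@6 c3@8, authorship 1..4.2.3
After op 5 (insert('m')): buffer="cmcbcmccmpcm" (len 12), cursors c1@2 c4@6 c2@9 c3@12, authorship 11..44.22.33
After op 6 (move_right): buffer="cmcbcmccmpcm" (len 12), cursors c1@3 c4@7 c2@10 c3@12, authorship 11..44.22.33
After op 7 (move_right): buffer="cmcbcmccmpcm" (len 12), cursors c1@4 c4@8 c2@11 c3@12, authorship 11..44.22.33

Answer: 4 11 12 8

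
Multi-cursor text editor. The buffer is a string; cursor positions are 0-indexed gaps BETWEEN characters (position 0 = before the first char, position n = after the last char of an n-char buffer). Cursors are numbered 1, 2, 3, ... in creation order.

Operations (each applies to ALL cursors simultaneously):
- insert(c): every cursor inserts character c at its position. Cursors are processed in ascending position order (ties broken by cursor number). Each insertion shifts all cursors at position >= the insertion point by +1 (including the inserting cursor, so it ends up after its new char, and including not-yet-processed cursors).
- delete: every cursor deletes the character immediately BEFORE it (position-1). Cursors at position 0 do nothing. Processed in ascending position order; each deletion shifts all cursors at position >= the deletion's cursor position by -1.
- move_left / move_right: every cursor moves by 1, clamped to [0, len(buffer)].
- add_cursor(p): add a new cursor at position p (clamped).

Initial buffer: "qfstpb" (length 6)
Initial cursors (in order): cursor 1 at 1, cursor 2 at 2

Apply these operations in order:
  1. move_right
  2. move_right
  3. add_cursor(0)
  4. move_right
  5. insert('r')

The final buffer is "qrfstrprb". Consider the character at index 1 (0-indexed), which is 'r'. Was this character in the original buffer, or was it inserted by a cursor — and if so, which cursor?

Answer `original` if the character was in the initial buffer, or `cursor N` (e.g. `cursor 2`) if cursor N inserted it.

After op 1 (move_right): buffer="qfstpb" (len 6), cursors c1@2 c2@3, authorship ......
After op 2 (move_right): buffer="qfstpb" (len 6), cursors c1@3 c2@4, authorship ......
After op 3 (add_cursor(0)): buffer="qfstpb" (len 6), cursors c3@0 c1@3 c2@4, authorship ......
After op 4 (move_right): buffer="qfstpb" (len 6), cursors c3@1 c1@4 c2@5, authorship ......
After op 5 (insert('r')): buffer="qrfstrprb" (len 9), cursors c3@2 c1@6 c2@8, authorship .3...1.2.
Authorship (.=original, N=cursor N): . 3 . . . 1 . 2 .
Index 1: author = 3

Answer: cursor 3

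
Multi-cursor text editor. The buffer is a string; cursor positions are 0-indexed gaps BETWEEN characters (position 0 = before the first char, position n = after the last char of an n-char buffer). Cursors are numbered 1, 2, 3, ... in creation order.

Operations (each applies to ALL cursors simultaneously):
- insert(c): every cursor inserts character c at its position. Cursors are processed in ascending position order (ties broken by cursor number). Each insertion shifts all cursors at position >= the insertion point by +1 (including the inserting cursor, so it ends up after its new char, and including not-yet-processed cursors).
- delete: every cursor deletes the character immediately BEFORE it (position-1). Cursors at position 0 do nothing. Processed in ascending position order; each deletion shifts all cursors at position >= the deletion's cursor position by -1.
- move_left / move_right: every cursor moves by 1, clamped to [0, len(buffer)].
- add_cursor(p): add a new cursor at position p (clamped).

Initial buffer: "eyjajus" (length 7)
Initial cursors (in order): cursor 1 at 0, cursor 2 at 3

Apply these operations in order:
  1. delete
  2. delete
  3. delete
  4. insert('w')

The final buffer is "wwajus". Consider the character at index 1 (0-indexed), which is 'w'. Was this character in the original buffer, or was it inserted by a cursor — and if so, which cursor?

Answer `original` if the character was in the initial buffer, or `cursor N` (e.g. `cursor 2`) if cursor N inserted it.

Answer: cursor 2

Derivation:
After op 1 (delete): buffer="eyajus" (len 6), cursors c1@0 c2@2, authorship ......
After op 2 (delete): buffer="eajus" (len 5), cursors c1@0 c2@1, authorship .....
After op 3 (delete): buffer="ajus" (len 4), cursors c1@0 c2@0, authorship ....
After op 4 (insert('w')): buffer="wwajus" (len 6), cursors c1@2 c2@2, authorship 12....
Authorship (.=original, N=cursor N): 1 2 . . . .
Index 1: author = 2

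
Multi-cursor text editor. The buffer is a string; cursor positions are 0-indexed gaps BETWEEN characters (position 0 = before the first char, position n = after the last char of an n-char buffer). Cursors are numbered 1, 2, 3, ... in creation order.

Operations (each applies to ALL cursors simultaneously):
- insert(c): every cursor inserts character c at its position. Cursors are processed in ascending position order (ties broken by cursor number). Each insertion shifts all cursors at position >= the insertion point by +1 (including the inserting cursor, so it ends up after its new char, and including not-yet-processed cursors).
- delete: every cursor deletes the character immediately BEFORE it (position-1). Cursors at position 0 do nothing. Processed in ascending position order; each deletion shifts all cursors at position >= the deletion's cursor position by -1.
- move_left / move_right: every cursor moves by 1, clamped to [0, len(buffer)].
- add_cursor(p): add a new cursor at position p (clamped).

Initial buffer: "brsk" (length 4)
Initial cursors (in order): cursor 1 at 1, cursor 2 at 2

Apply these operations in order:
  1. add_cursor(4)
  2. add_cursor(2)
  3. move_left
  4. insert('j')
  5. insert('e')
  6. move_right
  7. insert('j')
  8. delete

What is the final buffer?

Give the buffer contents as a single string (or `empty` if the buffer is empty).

After op 1 (add_cursor(4)): buffer="brsk" (len 4), cursors c1@1 c2@2 c3@4, authorship ....
After op 2 (add_cursor(2)): buffer="brsk" (len 4), cursors c1@1 c2@2 c4@2 c3@4, authorship ....
After op 3 (move_left): buffer="brsk" (len 4), cursors c1@0 c2@1 c4@1 c3@3, authorship ....
After op 4 (insert('j')): buffer="jbjjrsjk" (len 8), cursors c1@1 c2@4 c4@4 c3@7, authorship 1.24..3.
After op 5 (insert('e')): buffer="jebjjeersjek" (len 12), cursors c1@2 c2@7 c4@7 c3@11, authorship 11.2424..33.
After op 6 (move_right): buffer="jebjjeersjek" (len 12), cursors c1@3 c2@8 c4@8 c3@12, authorship 11.2424..33.
After op 7 (insert('j')): buffer="jebjjjeerjjsjekj" (len 16), cursors c1@4 c2@11 c4@11 c3@16, authorship 11.12424.24.33.3
After op 8 (delete): buffer="jebjjeersjek" (len 12), cursors c1@3 c2@8 c4@8 c3@12, authorship 11.2424..33.

Answer: jebjjeersjek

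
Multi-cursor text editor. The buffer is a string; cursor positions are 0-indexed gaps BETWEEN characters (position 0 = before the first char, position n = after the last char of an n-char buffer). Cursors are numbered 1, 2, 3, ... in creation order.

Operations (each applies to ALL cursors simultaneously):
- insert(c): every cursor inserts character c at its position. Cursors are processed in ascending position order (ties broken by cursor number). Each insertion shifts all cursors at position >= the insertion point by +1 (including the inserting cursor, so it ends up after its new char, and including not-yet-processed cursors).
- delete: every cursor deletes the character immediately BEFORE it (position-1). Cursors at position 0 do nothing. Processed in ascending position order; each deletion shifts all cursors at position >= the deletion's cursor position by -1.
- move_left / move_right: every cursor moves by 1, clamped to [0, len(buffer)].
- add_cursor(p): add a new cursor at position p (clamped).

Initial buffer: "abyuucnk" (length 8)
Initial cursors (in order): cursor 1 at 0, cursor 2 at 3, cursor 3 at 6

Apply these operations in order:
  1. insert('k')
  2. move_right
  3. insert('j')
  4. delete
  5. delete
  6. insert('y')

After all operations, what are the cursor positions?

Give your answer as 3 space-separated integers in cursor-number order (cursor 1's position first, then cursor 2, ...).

After op 1 (insert('k')): buffer="kabykuucknk" (len 11), cursors c1@1 c2@5 c3@9, authorship 1...2...3..
After op 2 (move_right): buffer="kabykuucknk" (len 11), cursors c1@2 c2@6 c3@10, authorship 1...2...3..
After op 3 (insert('j')): buffer="kajbykujucknjk" (len 14), cursors c1@3 c2@8 c3@13, authorship 1.1..2.2..3.3.
After op 4 (delete): buffer="kabykuucknk" (len 11), cursors c1@2 c2@6 c3@10, authorship 1...2...3..
After op 5 (delete): buffer="kbykuckk" (len 8), cursors c1@1 c2@4 c3@7, authorship 1..2..3.
After op 6 (insert('y')): buffer="kybykyuckyk" (len 11), cursors c1@2 c2@6 c3@10, authorship 11..22..33.

Answer: 2 6 10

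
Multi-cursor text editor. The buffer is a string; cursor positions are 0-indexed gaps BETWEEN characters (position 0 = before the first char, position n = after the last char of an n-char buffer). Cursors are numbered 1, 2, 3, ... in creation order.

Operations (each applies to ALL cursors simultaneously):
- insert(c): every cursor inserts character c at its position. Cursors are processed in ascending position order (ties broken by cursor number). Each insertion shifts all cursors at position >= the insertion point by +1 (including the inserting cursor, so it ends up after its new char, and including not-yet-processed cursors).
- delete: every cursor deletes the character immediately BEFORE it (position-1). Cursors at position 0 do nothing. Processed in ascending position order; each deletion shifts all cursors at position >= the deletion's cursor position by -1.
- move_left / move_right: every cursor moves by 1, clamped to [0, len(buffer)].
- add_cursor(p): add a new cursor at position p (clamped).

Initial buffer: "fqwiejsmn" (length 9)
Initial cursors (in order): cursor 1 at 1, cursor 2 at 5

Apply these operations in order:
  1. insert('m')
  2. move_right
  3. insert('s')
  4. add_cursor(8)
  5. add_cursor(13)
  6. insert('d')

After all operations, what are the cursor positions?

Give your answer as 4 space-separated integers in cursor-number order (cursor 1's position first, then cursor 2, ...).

After op 1 (insert('m')): buffer="fmqwiemjsmn" (len 11), cursors c1@2 c2@7, authorship .1....2....
After op 2 (move_right): buffer="fmqwiemjsmn" (len 11), cursors c1@3 c2@8, authorship .1....2....
After op 3 (insert('s')): buffer="fmqswiemjssmn" (len 13), cursors c1@4 c2@10, authorship .1.1...2.2...
After op 4 (add_cursor(8)): buffer="fmqswiemjssmn" (len 13), cursors c1@4 c3@8 c2@10, authorship .1.1...2.2...
After op 5 (add_cursor(13)): buffer="fmqswiemjssmn" (len 13), cursors c1@4 c3@8 c2@10 c4@13, authorship .1.1...2.2...
After op 6 (insert('d')): buffer="fmqsdwiemdjsdsmnd" (len 17), cursors c1@5 c3@10 c2@13 c4@17, authorship .1.11...23.22...4

Answer: 5 13 10 17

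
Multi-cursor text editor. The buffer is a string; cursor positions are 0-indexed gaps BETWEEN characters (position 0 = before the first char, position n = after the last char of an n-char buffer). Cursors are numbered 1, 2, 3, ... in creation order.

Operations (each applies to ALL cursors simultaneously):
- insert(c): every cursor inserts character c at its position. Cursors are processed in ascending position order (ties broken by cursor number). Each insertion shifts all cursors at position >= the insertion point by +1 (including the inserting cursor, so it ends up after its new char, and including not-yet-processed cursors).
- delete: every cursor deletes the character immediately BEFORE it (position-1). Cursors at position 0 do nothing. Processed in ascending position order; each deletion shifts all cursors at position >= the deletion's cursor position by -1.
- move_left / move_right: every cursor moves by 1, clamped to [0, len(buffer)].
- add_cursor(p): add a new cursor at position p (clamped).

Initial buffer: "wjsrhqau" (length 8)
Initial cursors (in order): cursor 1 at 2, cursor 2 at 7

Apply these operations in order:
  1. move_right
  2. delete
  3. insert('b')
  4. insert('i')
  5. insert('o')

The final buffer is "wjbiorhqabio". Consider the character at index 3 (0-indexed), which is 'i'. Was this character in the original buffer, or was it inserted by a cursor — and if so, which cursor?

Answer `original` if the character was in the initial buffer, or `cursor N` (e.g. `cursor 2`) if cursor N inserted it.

After op 1 (move_right): buffer="wjsrhqau" (len 8), cursors c1@3 c2@8, authorship ........
After op 2 (delete): buffer="wjrhqa" (len 6), cursors c1@2 c2@6, authorship ......
After op 3 (insert('b')): buffer="wjbrhqab" (len 8), cursors c1@3 c2@8, authorship ..1....2
After op 4 (insert('i')): buffer="wjbirhqabi" (len 10), cursors c1@4 c2@10, authorship ..11....22
After op 5 (insert('o')): buffer="wjbiorhqabio" (len 12), cursors c1@5 c2@12, authorship ..111....222
Authorship (.=original, N=cursor N): . . 1 1 1 . . . . 2 2 2
Index 3: author = 1

Answer: cursor 1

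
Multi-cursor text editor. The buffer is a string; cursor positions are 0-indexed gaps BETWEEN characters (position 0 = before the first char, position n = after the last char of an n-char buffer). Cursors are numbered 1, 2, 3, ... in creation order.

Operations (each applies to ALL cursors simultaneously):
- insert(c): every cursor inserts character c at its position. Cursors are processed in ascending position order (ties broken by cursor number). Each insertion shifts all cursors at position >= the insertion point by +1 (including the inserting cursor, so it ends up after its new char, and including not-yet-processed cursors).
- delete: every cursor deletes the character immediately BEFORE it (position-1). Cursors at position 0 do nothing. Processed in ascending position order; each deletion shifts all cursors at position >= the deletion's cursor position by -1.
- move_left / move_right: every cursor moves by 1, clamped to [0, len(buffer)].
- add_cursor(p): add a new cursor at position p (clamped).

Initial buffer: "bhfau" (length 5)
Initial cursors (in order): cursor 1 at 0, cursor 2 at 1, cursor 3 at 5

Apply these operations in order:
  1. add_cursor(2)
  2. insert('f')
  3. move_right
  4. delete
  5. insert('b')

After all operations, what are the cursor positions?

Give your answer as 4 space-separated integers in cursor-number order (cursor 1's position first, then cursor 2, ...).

Answer: 2 4 9 6

Derivation:
After op 1 (add_cursor(2)): buffer="bhfau" (len 5), cursors c1@0 c2@1 c4@2 c3@5, authorship .....
After op 2 (insert('f')): buffer="fbfhffauf" (len 9), cursors c1@1 c2@3 c4@5 c3@9, authorship 1.2.4...3
After op 3 (move_right): buffer="fbfhffauf" (len 9), cursors c1@2 c2@4 c4@6 c3@9, authorship 1.2.4...3
After op 4 (delete): buffer="fffau" (len 5), cursors c1@1 c2@2 c4@3 c3@5, authorship 124..
After op 5 (insert('b')): buffer="fbfbfbaub" (len 9), cursors c1@2 c2@4 c4@6 c3@9, authorship 112244..3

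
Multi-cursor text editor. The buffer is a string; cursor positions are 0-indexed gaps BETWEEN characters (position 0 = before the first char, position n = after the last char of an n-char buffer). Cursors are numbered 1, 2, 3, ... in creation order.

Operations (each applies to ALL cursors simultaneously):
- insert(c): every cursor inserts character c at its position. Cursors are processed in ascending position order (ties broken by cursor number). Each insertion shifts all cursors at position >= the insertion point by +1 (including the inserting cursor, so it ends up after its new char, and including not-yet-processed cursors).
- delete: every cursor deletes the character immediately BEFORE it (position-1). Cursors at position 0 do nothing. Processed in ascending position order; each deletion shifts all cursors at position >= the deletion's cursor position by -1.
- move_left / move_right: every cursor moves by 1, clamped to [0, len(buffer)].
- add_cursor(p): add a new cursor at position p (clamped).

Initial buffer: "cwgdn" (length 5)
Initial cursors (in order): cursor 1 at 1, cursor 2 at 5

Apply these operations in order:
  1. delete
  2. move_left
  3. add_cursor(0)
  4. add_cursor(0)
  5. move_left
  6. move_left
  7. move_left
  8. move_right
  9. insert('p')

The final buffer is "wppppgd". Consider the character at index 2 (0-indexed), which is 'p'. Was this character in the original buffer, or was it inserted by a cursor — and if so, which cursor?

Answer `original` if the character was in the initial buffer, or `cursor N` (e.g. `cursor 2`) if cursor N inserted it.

After op 1 (delete): buffer="wgd" (len 3), cursors c1@0 c2@3, authorship ...
After op 2 (move_left): buffer="wgd" (len 3), cursors c1@0 c2@2, authorship ...
After op 3 (add_cursor(0)): buffer="wgd" (len 3), cursors c1@0 c3@0 c2@2, authorship ...
After op 4 (add_cursor(0)): buffer="wgd" (len 3), cursors c1@0 c3@0 c4@0 c2@2, authorship ...
After op 5 (move_left): buffer="wgd" (len 3), cursors c1@0 c3@0 c4@0 c2@1, authorship ...
After op 6 (move_left): buffer="wgd" (len 3), cursors c1@0 c2@0 c3@0 c4@0, authorship ...
After op 7 (move_left): buffer="wgd" (len 3), cursors c1@0 c2@0 c3@0 c4@0, authorship ...
After op 8 (move_right): buffer="wgd" (len 3), cursors c1@1 c2@1 c3@1 c4@1, authorship ...
After op 9 (insert('p')): buffer="wppppgd" (len 7), cursors c1@5 c2@5 c3@5 c4@5, authorship .1234..
Authorship (.=original, N=cursor N): . 1 2 3 4 . .
Index 2: author = 2

Answer: cursor 2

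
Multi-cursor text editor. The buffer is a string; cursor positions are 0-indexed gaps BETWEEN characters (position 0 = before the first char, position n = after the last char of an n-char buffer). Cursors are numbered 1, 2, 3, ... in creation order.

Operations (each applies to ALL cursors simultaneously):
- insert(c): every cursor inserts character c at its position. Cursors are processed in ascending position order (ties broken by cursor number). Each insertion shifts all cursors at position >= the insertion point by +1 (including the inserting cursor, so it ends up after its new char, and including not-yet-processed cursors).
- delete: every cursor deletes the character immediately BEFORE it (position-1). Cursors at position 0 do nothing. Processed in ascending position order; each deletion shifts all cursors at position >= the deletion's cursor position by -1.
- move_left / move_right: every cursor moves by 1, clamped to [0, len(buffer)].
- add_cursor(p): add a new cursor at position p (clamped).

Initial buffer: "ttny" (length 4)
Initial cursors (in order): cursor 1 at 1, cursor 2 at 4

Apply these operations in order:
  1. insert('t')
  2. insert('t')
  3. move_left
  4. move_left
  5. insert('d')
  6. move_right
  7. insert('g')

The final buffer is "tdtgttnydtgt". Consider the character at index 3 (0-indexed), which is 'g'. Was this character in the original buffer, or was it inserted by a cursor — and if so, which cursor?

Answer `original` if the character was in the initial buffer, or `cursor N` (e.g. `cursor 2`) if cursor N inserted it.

After op 1 (insert('t')): buffer="tttnyt" (len 6), cursors c1@2 c2@6, authorship .1...2
After op 2 (insert('t')): buffer="ttttnytt" (len 8), cursors c1@3 c2@8, authorship .11...22
After op 3 (move_left): buffer="ttttnytt" (len 8), cursors c1@2 c2@7, authorship .11...22
After op 4 (move_left): buffer="ttttnytt" (len 8), cursors c1@1 c2@6, authorship .11...22
After op 5 (insert('d')): buffer="tdtttnydtt" (len 10), cursors c1@2 c2@8, authorship .111...222
After op 6 (move_right): buffer="tdtttnydtt" (len 10), cursors c1@3 c2@9, authorship .111...222
After op 7 (insert('g')): buffer="tdtgttnydtgt" (len 12), cursors c1@4 c2@11, authorship .1111...2222
Authorship (.=original, N=cursor N): . 1 1 1 1 . . . 2 2 2 2
Index 3: author = 1

Answer: cursor 1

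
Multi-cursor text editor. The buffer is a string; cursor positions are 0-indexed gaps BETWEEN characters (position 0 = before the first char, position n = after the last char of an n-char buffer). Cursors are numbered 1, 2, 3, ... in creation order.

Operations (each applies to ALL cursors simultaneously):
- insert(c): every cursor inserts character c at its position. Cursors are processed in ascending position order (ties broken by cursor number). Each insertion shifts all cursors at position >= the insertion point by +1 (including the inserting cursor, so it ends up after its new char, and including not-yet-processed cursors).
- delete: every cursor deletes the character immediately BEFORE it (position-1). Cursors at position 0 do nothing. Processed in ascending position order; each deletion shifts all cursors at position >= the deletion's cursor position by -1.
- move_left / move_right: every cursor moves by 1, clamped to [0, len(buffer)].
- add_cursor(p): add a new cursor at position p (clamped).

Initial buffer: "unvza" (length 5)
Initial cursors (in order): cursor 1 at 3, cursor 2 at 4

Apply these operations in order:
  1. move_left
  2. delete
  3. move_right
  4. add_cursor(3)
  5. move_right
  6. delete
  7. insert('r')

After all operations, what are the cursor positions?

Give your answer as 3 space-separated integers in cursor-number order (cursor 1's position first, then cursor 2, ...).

After op 1 (move_left): buffer="unvza" (len 5), cursors c1@2 c2@3, authorship .....
After op 2 (delete): buffer="uza" (len 3), cursors c1@1 c2@1, authorship ...
After op 3 (move_right): buffer="uza" (len 3), cursors c1@2 c2@2, authorship ...
After op 4 (add_cursor(3)): buffer="uza" (len 3), cursors c1@2 c2@2 c3@3, authorship ...
After op 5 (move_right): buffer="uza" (len 3), cursors c1@3 c2@3 c3@3, authorship ...
After op 6 (delete): buffer="" (len 0), cursors c1@0 c2@0 c3@0, authorship 
After op 7 (insert('r')): buffer="rrr" (len 3), cursors c1@3 c2@3 c3@3, authorship 123

Answer: 3 3 3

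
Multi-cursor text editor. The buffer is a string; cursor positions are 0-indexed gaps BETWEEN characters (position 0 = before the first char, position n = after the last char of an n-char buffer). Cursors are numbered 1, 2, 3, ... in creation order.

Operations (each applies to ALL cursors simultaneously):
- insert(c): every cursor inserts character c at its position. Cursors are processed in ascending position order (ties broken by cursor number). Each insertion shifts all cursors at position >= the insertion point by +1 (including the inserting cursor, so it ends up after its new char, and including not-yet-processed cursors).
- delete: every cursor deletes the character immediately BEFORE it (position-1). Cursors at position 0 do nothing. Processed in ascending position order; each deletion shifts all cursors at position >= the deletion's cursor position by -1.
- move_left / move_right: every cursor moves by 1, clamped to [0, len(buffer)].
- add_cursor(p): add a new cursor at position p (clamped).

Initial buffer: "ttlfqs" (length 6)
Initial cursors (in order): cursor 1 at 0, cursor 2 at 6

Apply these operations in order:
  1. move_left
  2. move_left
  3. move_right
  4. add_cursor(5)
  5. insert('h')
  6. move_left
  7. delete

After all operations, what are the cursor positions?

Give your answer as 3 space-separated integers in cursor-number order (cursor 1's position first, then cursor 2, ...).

Answer: 0 4 4

Derivation:
After op 1 (move_left): buffer="ttlfqs" (len 6), cursors c1@0 c2@5, authorship ......
After op 2 (move_left): buffer="ttlfqs" (len 6), cursors c1@0 c2@4, authorship ......
After op 3 (move_right): buffer="ttlfqs" (len 6), cursors c1@1 c2@5, authorship ......
After op 4 (add_cursor(5)): buffer="ttlfqs" (len 6), cursors c1@1 c2@5 c3@5, authorship ......
After op 5 (insert('h')): buffer="thtlfqhhs" (len 9), cursors c1@2 c2@8 c3@8, authorship .1....23.
After op 6 (move_left): buffer="thtlfqhhs" (len 9), cursors c1@1 c2@7 c3@7, authorship .1....23.
After op 7 (delete): buffer="htlfhs" (len 6), cursors c1@0 c2@4 c3@4, authorship 1...3.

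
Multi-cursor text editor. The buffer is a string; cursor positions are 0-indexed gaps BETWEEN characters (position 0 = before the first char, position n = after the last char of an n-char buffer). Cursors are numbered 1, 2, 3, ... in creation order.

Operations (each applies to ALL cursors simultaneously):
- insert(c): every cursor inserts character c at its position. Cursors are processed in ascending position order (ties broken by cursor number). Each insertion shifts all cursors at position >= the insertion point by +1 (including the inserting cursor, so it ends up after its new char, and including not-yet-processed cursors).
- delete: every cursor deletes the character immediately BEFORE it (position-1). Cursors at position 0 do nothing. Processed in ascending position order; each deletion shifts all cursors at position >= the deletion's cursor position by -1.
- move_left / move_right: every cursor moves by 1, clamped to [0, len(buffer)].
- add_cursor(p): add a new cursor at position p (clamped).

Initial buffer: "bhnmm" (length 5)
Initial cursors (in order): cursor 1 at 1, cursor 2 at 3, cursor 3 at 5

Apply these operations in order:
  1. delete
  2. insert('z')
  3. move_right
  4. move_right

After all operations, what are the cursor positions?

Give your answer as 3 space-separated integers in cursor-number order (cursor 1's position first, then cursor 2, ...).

After op 1 (delete): buffer="hm" (len 2), cursors c1@0 c2@1 c3@2, authorship ..
After op 2 (insert('z')): buffer="zhzmz" (len 5), cursors c1@1 c2@3 c3@5, authorship 1.2.3
After op 3 (move_right): buffer="zhzmz" (len 5), cursors c1@2 c2@4 c3@5, authorship 1.2.3
After op 4 (move_right): buffer="zhzmz" (len 5), cursors c1@3 c2@5 c3@5, authorship 1.2.3

Answer: 3 5 5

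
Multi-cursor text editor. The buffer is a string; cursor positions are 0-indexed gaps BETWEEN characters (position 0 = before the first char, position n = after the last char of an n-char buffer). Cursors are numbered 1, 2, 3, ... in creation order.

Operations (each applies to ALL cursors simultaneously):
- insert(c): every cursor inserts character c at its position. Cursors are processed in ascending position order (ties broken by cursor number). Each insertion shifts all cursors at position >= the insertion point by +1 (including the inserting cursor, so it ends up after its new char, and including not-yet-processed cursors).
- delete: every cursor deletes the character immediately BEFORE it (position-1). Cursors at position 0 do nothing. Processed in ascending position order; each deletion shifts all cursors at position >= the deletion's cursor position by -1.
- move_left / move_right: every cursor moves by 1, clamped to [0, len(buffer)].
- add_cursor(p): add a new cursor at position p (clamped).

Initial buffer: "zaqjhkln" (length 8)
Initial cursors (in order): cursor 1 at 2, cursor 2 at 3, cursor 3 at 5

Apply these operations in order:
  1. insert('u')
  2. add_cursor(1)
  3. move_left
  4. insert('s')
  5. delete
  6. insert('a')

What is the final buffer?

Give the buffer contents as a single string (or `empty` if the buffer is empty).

Answer: azaauqaujhaukln

Derivation:
After op 1 (insert('u')): buffer="zauqujhukln" (len 11), cursors c1@3 c2@5 c3@8, authorship ..1.2..3...
After op 2 (add_cursor(1)): buffer="zauqujhukln" (len 11), cursors c4@1 c1@3 c2@5 c3@8, authorship ..1.2..3...
After op 3 (move_left): buffer="zauqujhukln" (len 11), cursors c4@0 c1@2 c2@4 c3@7, authorship ..1.2..3...
After op 4 (insert('s')): buffer="szasuqsujhsukln" (len 15), cursors c4@1 c1@4 c2@7 c3@11, authorship 4..11.22..33...
After op 5 (delete): buffer="zauqujhukln" (len 11), cursors c4@0 c1@2 c2@4 c3@7, authorship ..1.2..3...
After op 6 (insert('a')): buffer="azaauqaujhaukln" (len 15), cursors c4@1 c1@4 c2@7 c3@11, authorship 4..11.22..33...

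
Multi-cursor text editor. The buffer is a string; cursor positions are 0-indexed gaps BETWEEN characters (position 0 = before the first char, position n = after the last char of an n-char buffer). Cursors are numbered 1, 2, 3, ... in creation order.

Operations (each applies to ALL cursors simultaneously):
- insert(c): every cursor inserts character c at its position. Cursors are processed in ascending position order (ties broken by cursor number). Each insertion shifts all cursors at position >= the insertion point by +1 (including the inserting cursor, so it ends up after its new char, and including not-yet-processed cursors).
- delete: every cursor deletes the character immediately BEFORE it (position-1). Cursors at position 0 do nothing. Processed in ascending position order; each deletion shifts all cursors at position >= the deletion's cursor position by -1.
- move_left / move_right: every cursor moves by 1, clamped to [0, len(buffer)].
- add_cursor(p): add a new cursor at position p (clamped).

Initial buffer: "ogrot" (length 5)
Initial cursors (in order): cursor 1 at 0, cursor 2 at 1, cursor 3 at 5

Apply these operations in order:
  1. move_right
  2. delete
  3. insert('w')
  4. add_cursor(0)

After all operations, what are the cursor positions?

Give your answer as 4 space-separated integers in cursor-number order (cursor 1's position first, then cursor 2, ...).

After op 1 (move_right): buffer="ogrot" (len 5), cursors c1@1 c2@2 c3@5, authorship .....
After op 2 (delete): buffer="ro" (len 2), cursors c1@0 c2@0 c3@2, authorship ..
After op 3 (insert('w')): buffer="wwrow" (len 5), cursors c1@2 c2@2 c3@5, authorship 12..3
After op 4 (add_cursor(0)): buffer="wwrow" (len 5), cursors c4@0 c1@2 c2@2 c3@5, authorship 12..3

Answer: 2 2 5 0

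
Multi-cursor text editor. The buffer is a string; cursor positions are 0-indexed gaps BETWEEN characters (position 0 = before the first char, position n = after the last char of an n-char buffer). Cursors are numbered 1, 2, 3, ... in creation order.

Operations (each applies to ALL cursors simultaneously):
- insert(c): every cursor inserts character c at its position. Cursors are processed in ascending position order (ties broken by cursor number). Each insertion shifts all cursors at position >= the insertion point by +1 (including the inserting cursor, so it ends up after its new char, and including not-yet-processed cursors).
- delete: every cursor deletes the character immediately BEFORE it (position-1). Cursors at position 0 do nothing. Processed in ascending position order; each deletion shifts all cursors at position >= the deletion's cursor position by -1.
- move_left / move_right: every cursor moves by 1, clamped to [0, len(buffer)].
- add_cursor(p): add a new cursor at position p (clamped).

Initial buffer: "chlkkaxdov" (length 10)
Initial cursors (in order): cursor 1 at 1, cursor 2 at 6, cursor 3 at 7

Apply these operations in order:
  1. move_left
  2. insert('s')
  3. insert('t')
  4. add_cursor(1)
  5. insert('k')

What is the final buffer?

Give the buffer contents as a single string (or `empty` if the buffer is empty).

Answer: sktkchlkkstkastkxdov

Derivation:
After op 1 (move_left): buffer="chlkkaxdov" (len 10), cursors c1@0 c2@5 c3@6, authorship ..........
After op 2 (insert('s')): buffer="schlkksasxdov" (len 13), cursors c1@1 c2@7 c3@9, authorship 1.....2.3....
After op 3 (insert('t')): buffer="stchlkkstastxdov" (len 16), cursors c1@2 c2@9 c3@12, authorship 11.....22.33....
After op 4 (add_cursor(1)): buffer="stchlkkstastxdov" (len 16), cursors c4@1 c1@2 c2@9 c3@12, authorship 11.....22.33....
After op 5 (insert('k')): buffer="sktkchlkkstkastkxdov" (len 20), cursors c4@2 c1@4 c2@12 c3@16, authorship 1411.....222.333....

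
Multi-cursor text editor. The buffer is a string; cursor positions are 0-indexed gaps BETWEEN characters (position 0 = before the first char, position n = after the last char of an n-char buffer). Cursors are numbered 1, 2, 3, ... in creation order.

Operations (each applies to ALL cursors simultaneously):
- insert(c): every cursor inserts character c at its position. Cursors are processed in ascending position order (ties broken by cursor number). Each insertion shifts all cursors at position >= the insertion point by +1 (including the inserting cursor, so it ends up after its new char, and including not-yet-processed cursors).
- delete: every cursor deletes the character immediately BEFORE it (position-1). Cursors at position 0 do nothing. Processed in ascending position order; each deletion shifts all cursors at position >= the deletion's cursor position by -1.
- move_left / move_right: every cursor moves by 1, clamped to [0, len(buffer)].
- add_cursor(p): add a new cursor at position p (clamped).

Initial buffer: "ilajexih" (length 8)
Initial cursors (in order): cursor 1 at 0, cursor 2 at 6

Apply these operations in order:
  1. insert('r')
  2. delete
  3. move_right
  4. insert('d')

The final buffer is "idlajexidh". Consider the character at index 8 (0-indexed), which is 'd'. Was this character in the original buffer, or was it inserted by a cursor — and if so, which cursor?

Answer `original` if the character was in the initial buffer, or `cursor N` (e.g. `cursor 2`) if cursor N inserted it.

Answer: cursor 2

Derivation:
After op 1 (insert('r')): buffer="rilajexrih" (len 10), cursors c1@1 c2@8, authorship 1......2..
After op 2 (delete): buffer="ilajexih" (len 8), cursors c1@0 c2@6, authorship ........
After op 3 (move_right): buffer="ilajexih" (len 8), cursors c1@1 c2@7, authorship ........
After op 4 (insert('d')): buffer="idlajexidh" (len 10), cursors c1@2 c2@9, authorship .1......2.
Authorship (.=original, N=cursor N): . 1 . . . . . . 2 .
Index 8: author = 2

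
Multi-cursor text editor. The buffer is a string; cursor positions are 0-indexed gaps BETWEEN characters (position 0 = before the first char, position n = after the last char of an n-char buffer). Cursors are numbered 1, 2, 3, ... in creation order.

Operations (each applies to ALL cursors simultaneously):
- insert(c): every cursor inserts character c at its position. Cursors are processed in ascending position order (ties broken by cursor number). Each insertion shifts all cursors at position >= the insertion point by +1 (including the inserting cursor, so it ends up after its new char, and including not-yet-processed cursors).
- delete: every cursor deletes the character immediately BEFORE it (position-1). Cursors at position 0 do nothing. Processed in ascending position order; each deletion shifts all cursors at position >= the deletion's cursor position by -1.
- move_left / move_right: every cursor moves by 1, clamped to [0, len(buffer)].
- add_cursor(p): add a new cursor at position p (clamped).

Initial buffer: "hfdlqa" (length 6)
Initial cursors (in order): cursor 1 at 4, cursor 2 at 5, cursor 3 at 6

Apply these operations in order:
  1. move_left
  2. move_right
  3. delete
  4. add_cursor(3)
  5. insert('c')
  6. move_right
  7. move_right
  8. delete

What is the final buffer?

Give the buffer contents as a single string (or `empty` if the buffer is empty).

After op 1 (move_left): buffer="hfdlqa" (len 6), cursors c1@3 c2@4 c3@5, authorship ......
After op 2 (move_right): buffer="hfdlqa" (len 6), cursors c1@4 c2@5 c3@6, authorship ......
After op 3 (delete): buffer="hfd" (len 3), cursors c1@3 c2@3 c3@3, authorship ...
After op 4 (add_cursor(3)): buffer="hfd" (len 3), cursors c1@3 c2@3 c3@3 c4@3, authorship ...
After op 5 (insert('c')): buffer="hfdcccc" (len 7), cursors c1@7 c2@7 c3@7 c4@7, authorship ...1234
After op 6 (move_right): buffer="hfdcccc" (len 7), cursors c1@7 c2@7 c3@7 c4@7, authorship ...1234
After op 7 (move_right): buffer="hfdcccc" (len 7), cursors c1@7 c2@7 c3@7 c4@7, authorship ...1234
After op 8 (delete): buffer="hfd" (len 3), cursors c1@3 c2@3 c3@3 c4@3, authorship ...

Answer: hfd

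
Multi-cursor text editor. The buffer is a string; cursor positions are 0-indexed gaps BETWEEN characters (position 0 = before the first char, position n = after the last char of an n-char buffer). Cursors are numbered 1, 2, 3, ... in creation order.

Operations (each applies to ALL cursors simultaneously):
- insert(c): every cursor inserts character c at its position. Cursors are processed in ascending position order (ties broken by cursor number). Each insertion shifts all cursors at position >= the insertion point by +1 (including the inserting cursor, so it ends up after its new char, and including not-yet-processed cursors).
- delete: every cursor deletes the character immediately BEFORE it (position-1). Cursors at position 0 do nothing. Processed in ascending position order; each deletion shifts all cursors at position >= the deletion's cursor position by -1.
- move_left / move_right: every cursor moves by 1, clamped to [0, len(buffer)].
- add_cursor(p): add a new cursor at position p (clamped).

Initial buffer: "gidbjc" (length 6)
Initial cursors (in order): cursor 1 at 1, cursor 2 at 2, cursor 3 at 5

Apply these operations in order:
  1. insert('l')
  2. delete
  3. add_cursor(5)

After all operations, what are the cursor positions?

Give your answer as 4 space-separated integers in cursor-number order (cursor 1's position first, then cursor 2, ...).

Answer: 1 2 5 5

Derivation:
After op 1 (insert('l')): buffer="glildbjlc" (len 9), cursors c1@2 c2@4 c3@8, authorship .1.2...3.
After op 2 (delete): buffer="gidbjc" (len 6), cursors c1@1 c2@2 c3@5, authorship ......
After op 3 (add_cursor(5)): buffer="gidbjc" (len 6), cursors c1@1 c2@2 c3@5 c4@5, authorship ......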